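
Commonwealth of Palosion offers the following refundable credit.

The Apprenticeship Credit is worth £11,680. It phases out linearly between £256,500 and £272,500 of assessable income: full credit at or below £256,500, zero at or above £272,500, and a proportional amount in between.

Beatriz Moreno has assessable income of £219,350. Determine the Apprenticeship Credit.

£11,680

Apprenticeship Credit: £219,350 is at or below the £256,500 threshold, so the full £11,680 applies.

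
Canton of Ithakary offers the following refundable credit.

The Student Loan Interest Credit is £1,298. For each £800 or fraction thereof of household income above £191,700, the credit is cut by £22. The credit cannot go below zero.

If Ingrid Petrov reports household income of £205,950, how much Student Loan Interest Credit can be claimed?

Student Loan Interest Credit: income exceeds £191,700 by £14,250, which is 18 full-or-partial £800 increments; reduction = 18 × £22 = £396, leaving £902.

£902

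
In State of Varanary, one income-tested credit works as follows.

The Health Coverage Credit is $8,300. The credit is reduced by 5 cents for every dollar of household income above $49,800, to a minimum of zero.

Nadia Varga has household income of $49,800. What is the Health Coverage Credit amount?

Health Coverage Credit: $49,800 is at or below the $49,800 threshold, so the full $8,300 applies.

$8,300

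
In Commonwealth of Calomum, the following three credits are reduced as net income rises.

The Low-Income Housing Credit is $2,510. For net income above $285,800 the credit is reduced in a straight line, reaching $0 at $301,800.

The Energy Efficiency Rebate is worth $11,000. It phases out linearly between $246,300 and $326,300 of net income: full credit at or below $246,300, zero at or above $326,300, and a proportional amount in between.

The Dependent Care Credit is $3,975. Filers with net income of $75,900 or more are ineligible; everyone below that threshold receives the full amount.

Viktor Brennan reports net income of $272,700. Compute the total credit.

Low-Income Housing Credit: $272,700 is at or below the $285,800 threshold, so the full $2,510 applies.
Energy Efficiency Rebate: $272,700 is $26,400 into a $80,000 phase-out range, leaving 53,600/80,000 of the credit: $11,000 × 53,600/80,000 = $7,370.
Dependent Care Credit: $272,700 meets or exceeds the $75,900 cutoff, so the credit is $0.
Total: $2,510 + $7,370 + $0 = $9,880.

$9,880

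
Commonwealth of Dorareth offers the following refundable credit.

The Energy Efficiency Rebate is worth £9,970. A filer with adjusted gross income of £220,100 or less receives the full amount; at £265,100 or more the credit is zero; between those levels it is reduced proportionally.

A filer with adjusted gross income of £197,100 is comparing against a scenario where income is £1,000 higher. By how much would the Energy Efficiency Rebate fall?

£0

At £197,100 — £197,100 is at or below the £220,100 threshold, so the full £9,970 applies.
At £198,100 — £198,100 is at or below the £220,100 threshold, so the full £9,970 applies.
Lost: £9,970 − £9,970 = £0.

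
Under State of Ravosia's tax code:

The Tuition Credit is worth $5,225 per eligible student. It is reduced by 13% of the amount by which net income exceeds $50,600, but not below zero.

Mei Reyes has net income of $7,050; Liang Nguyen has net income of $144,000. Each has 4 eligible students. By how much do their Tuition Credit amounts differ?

Mei ($7,050): Tuition Credit: base = 4 × $5,225 = $20,900. $7,050 is at or below the $50,600 threshold, so the full $20,900 applies.
Liang ($144,000): Tuition Credit: base = 4 × $5,225 = $20,900. 13% of the $93,400 excess over $50,600 is $12,142; credit = $20,900 − $12,142 = $8,758.
Difference: |$20,900 − $8,758| = $12,142.

$12,142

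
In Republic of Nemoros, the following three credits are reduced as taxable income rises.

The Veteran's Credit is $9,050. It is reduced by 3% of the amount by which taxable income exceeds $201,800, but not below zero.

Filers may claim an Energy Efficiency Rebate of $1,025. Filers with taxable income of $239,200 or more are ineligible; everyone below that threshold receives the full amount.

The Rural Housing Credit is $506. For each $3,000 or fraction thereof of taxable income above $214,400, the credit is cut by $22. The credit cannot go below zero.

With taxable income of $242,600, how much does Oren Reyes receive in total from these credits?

Veteran's Credit: 3% of the $40,800 excess over $201,800 is $1,224; credit = $9,050 − $1,224 = $7,826.
Energy Efficiency Rebate: $242,600 meets or exceeds the $239,200 cutoff, so the credit is $0.
Rural Housing Credit: income exceeds $214,400 by $28,200, which is 10 full-or-partial $3,000 increments; reduction = 10 × $22 = $220, leaving $286.
Total: $7,826 + $0 + $286 = $8,112.

$8,112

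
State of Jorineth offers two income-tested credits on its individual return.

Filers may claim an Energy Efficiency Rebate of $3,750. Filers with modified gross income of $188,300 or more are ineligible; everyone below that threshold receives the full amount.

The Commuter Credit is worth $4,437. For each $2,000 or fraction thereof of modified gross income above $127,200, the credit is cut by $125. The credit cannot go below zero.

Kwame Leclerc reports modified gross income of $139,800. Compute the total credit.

$7,312

Energy Efficiency Rebate: $139,800 is below the $188,300 cutoff, so the full $3,750 applies.
Commuter Credit: income exceeds $127,200 by $12,600, which is 7 full-or-partial $2,000 increments; reduction = 7 × $125 = $875, leaving $3,562.
Total: $3,750 + $3,562 = $7,312.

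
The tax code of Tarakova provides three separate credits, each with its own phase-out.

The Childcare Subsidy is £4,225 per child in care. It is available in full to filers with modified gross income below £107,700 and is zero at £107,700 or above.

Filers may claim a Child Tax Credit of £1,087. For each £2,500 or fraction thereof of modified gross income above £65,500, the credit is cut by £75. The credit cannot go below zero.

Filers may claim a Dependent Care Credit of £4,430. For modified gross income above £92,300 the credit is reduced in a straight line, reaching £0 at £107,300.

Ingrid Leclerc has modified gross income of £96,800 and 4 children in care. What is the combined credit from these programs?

£20,113

Childcare Subsidy: base = 4 × £4,225 = £16,900. £96,800 is below the £107,700 cutoff, so the full £16,900 applies.
Child Tax Credit: income exceeds £65,500 by £31,300, which is 13 full-or-partial £2,500 increments; reduction = 13 × £75 = £975, leaving £112.
Dependent Care Credit: £96,800 is £4,500 into a £15,000 phase-out range, leaving 10,500/15,000 of the credit: £4,430 × 10,500/15,000 = £3,101.
Total: £16,900 + £112 + £3,101 = £20,113.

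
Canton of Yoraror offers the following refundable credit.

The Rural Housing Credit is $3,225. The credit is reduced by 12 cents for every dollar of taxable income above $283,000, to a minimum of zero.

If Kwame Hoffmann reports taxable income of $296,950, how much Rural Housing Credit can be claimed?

$1,551

Rural Housing Credit: 12% of the $13,950 excess over $283,000 is $1,674; credit = $3,225 − $1,674 = $1,551.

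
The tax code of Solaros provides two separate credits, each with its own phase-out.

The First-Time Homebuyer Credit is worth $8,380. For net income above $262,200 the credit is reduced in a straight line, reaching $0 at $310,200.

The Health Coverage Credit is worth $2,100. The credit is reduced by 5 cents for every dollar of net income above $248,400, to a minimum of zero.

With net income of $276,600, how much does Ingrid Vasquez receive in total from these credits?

$6,556

First-Time Homebuyer Credit: $276,600 is $14,400 into a $48,000 phase-out range, leaving 33,600/48,000 of the credit: $8,380 × 33,600/48,000 = $5,866.
Health Coverage Credit: 5% of the $28,200 excess over $248,400 is $1,410; credit = $2,100 − $1,410 = $690.
Total: $5,866 + $690 = $6,556.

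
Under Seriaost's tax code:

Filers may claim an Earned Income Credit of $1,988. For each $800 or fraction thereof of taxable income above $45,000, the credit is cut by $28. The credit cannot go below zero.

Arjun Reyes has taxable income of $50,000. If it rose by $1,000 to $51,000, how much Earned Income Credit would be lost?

At $50,000 — income exceeds $45,000 by $5,000, which is 7 full-or-partial $800 increments; reduction = 7 × $28 = $196, leaving $1,792.
At $51,000 — income exceeds $45,000 by $6,000, which is 8 full-or-partial $800 increments; reduction = 8 × $28 = $224, leaving $1,764.
Lost: $1,792 − $1,764 = $28.

$28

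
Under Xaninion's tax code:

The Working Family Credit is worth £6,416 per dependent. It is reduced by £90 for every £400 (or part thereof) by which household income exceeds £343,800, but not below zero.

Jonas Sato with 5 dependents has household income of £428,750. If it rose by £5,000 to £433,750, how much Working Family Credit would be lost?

At £428,750 — base = 5 × £6,416 = £32,080. income exceeds £343,800 by £84,950, which is 213 full-or-partial £400 increments; reduction = 213 × £90 = £19,170, leaving £12,910.
At £433,750 — base = 5 × £6,416 = £32,080. income exceeds £343,800 by £89,950, which is 225 full-or-partial £400 increments; reduction = 225 × £90 = £20,250, leaving £11,830.
Lost: £12,910 − £11,830 = £1,080.

£1,080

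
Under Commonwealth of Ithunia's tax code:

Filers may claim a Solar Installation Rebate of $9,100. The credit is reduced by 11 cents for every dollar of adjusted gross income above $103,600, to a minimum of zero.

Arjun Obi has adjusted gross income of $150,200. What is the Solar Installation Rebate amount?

$3,974

Solar Installation Rebate: 11% of the $46,600 excess over $103,600 is $5,126; credit = $9,100 − $5,126 = $3,974.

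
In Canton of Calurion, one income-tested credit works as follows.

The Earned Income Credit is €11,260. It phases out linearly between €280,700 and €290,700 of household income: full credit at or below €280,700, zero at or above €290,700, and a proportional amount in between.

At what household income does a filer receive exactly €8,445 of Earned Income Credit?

€8,445 is 8,445/11,260 of the full €11,260, so 2,815/11,260 of the €10,000 range has been used: income = €280,700 + €10,000 × 2,815/11,260 = €283,200.

€283,200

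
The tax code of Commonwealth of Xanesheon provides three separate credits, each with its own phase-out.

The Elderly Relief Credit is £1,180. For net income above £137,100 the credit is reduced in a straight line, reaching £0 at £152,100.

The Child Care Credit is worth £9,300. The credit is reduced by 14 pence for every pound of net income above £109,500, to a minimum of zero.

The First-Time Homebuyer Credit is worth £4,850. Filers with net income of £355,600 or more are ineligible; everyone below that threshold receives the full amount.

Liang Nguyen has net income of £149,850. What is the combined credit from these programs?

Elderly Relief Credit: £149,850 is £12,750 into a £15,000 phase-out range, leaving 2,250/15,000 of the credit: £1,180 × 2,250/15,000 = £177.
Child Care Credit: 14% of the £40,350 excess over £109,500 is £5,649; credit = £9,300 − £5,649 = £3,651.
First-Time Homebuyer Credit: £149,850 is below the £355,600 cutoff, so the full £4,850 applies.
Total: £177 + £3,651 + £4,850 = £8,678.

£8,678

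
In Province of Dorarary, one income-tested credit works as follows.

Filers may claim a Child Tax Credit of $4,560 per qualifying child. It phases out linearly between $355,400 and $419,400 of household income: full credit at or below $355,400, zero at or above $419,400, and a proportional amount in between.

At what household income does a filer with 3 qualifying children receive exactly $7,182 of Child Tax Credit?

$385,800

Full credit = 3 × $4,560 = $13,680.
$7,182 is 7,182/13,680 of the full $13,680, so 6,498/13,680 of the $64,000 range has been used: income = $355,400 + $64,000 × 6,498/13,680 = $385,800.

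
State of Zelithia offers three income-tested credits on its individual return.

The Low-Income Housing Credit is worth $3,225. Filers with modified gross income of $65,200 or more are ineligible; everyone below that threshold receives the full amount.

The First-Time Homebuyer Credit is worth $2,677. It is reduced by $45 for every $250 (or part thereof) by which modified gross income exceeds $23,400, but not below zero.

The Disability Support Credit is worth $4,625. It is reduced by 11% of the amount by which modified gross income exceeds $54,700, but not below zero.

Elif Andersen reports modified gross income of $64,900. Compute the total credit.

Low-Income Housing Credit: $64,900 is below the $65,200 cutoff, so the full $3,225 applies.
First-Time Homebuyer Credit: income exceeds $23,400 by $41,500 → 166 increments × $45 = $7,470 ≥ base, so the credit is $0.
Disability Support Credit: 11% of the $10,200 excess over $54,700 is $1,122; credit = $4,625 − $1,122 = $3,503.
Total: $3,225 + $0 + $3,503 = $6,728.

$6,728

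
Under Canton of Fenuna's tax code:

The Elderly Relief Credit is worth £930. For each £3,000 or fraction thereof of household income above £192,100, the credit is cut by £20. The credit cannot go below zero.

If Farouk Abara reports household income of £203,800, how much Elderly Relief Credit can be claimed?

£850

Elderly Relief Credit: income exceeds £192,100 by £11,700, which is 4 full-or-partial £3,000 increments; reduction = 4 × £20 = £80, leaving £850.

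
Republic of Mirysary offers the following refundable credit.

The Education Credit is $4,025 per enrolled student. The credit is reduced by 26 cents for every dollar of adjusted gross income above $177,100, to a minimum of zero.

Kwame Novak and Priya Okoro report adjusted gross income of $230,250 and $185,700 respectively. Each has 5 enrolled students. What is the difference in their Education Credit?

Kwame ($230,250): Education Credit: base = 5 × $4,025 = $20,125. 26% of the $53,150 excess over $177,100 is $13,819; credit = $20,125 − $13,819 = $6,306.
Priya ($185,700): Education Credit: base = 5 × $4,025 = $20,125. 26% of the $8,600 excess over $177,100 is $2,236; credit = $20,125 − $2,236 = $17,889.
Difference: |$6,306 − $17,889| = $11,583.

$11,583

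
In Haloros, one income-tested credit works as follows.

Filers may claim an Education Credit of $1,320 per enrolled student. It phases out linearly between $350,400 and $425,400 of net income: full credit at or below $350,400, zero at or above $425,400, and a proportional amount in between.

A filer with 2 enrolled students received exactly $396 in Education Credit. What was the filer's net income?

Full credit = 2 × $1,320 = $2,640.
$396 is 396/2,640 of the full $2,640, so 2,244/2,640 of the $75,000 range has been used: income = $350,400 + $75,000 × 2,244/2,640 = $414,150.

$414,150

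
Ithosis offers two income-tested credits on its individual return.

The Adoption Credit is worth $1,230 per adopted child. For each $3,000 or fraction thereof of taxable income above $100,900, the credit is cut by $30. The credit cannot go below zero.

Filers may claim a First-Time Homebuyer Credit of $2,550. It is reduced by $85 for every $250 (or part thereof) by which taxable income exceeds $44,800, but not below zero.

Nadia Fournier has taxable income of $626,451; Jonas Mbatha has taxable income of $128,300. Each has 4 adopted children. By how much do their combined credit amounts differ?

Nadia ($626,451): Adoption Credit: base = 4 × $1,230 = $4,920. income exceeds $100,900 by $525,551 → 176 increments × $30 = $5,280 ≥ base, so the credit is $0. First-Time Homebuyer Credit: income exceeds $44,800 by $581,651 → 2327 increments × $85 = $197,795 ≥ base, so the credit is $0. total $0 + $0 = $0
Jonas ($128,300): Adoption Credit: base = 4 × $1,230 = $4,920. income exceeds $100,900 by $27,400, which is 10 full-or-partial $3,000 increments; reduction = 10 × $30 = $300, leaving $4,620. First-Time Homebuyer Credit: income exceeds $44,800 by $83,500 → 334 increments × $85 = $28,390 ≥ base, so the credit is $0. total $4,620 + $0 = $4,620
Difference: |$0 − $4,620| = $4,620.

$4,620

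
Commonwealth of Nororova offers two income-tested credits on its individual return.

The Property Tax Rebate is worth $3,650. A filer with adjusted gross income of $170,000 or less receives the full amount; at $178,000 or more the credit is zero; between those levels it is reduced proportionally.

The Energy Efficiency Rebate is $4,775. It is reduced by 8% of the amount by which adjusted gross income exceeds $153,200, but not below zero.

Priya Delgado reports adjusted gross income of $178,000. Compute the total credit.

Property Tax Rebate: $178,000 is at or above $178,000, so the credit is $0.
Energy Efficiency Rebate: 8% of the $24,800 excess over $153,200 is $1,984; credit = $4,775 − $1,984 = $2,791.
Total: $0 + $2,791 = $2,791.

$2,791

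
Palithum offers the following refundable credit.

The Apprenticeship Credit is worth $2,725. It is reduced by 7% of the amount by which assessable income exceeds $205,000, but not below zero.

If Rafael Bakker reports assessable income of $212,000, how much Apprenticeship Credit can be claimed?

$2,235

Apprenticeship Credit: 7% of the $7,000 excess over $205,000 is $490; credit = $2,725 − $490 = $2,235.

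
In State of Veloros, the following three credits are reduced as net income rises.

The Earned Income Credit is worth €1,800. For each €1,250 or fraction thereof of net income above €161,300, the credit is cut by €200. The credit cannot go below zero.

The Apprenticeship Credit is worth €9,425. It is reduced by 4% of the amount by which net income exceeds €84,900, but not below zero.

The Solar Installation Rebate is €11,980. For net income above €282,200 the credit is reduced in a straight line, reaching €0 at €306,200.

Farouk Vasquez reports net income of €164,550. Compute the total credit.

€19,419

Earned Income Credit: income exceeds €161,300 by €3,250, which is 3 full-or-partial €1,250 increments; reduction = 3 × €200 = €600, leaving €1,200.
Apprenticeship Credit: 4% of the €79,650 excess over €84,900 is €3,186; credit = €9,425 − €3,186 = €6,239.
Solar Installation Rebate: €164,550 is at or below the €282,200 threshold, so the full €11,980 applies.
Total: €1,200 + €6,239 + €11,980 = €19,419.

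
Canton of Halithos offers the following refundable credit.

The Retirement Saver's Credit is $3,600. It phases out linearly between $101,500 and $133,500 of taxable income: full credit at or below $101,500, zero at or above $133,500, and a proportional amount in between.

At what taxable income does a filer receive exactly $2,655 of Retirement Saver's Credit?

$2,655 is 2,655/3,600 of the full $3,600, so 945/3,600 of the $32,000 range has been used: income = $101,500 + $32,000 × 945/3,600 = $109,900.

$109,900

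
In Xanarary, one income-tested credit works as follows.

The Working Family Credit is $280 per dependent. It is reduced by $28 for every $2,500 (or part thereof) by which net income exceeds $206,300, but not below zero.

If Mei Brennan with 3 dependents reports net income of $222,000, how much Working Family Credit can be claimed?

$644

Working Family Credit: base = 3 × $280 = $840. income exceeds $206,300 by $15,700, which is 7 full-or-partial $2,500 increments; reduction = 7 × $28 = $196, leaving $644.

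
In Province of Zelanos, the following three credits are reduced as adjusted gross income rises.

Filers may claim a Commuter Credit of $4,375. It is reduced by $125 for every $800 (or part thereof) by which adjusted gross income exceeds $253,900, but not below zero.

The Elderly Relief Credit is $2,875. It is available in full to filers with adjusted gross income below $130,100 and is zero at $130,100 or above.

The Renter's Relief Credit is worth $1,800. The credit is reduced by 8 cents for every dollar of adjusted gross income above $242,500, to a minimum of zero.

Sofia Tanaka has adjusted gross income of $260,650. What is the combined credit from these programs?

$3,598

Commuter Credit: income exceeds $253,900 by $6,750, which is 9 full-or-partial $800 increments; reduction = 9 × $125 = $1,125, leaving $3,250.
Elderly Relief Credit: $260,650 meets or exceeds the $130,100 cutoff, so the credit is $0.
Renter's Relief Credit: 8% of the $18,150 excess over $242,500 is $1,452; credit = $1,800 − $1,452 = $348.
Total: $3,250 + $0 + $348 = $3,598.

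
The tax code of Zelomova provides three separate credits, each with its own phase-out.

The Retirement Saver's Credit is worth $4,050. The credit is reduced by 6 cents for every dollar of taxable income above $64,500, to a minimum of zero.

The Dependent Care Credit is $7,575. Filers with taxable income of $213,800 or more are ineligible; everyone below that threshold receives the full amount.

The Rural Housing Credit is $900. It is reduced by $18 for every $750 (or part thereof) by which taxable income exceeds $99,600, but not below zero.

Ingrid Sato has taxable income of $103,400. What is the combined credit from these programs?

$10,083

Retirement Saver's Credit: 6% of the $38,900 excess over $64,500 is $2,334; credit = $4,050 − $2,334 = $1,716.
Dependent Care Credit: $103,400 is below the $213,800 cutoff, so the full $7,575 applies.
Rural Housing Credit: income exceeds $99,600 by $3,800, which is 6 full-or-partial $750 increments; reduction = 6 × $18 = $108, leaving $792.
Total: $1,716 + $7,575 + $792 = $10,083.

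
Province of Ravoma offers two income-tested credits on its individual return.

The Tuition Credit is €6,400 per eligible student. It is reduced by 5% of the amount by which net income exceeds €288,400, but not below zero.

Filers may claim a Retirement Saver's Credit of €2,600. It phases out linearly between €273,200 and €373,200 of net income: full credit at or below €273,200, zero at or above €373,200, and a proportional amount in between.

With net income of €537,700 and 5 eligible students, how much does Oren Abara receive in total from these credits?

Tuition Credit: base = 5 × €6,400 = €32,000. 5% of the €249,300 excess over €288,400 is €12,465; credit = €32,000 − €12,465 = €19,535.
Retirement Saver's Credit: €537,700 is at or above €373,200, so the credit is €0.
Total: €19,535 + €0 = €19,535.

€19,535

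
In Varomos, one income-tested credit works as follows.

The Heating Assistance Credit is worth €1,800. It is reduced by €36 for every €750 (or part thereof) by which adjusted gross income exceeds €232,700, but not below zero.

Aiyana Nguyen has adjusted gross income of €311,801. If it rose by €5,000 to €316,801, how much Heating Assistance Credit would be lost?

€0

At €311,801 — income exceeds €232,700 by €79,101 → 106 increments × €36 = €3,816 ≥ base, so the credit is €0.
At €316,801 — income exceeds €232,700 by €84,101 → 113 increments × €36 = €4,068 ≥ base, so the credit is €0.
Lost: €0 − €0 = €0.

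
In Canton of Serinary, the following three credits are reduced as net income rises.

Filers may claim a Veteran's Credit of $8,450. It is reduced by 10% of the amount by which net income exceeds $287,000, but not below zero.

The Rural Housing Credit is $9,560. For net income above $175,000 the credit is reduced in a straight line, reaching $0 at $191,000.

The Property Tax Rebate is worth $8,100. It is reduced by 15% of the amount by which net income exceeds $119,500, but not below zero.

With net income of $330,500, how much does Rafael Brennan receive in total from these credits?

Veteran's Credit: 10% of the $43,500 excess over $287,000 is $4,350; credit = $8,450 − $4,350 = $4,100.
Rural Housing Credit: $330,500 is at or above $191,000, so the credit is $0.
Property Tax Rebate: 15% of the $211,000 excess over $119,500 is $31,650 ≥ base, so the credit is $0.
Total: $4,100 + $0 + $0 = $4,100.

$4,100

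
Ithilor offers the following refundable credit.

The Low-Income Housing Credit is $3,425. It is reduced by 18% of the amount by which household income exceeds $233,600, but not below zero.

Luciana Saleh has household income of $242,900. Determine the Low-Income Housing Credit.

Low-Income Housing Credit: 18% of the $9,300 excess over $233,600 is $1,674; credit = $3,425 − $1,674 = $1,751.

$1,751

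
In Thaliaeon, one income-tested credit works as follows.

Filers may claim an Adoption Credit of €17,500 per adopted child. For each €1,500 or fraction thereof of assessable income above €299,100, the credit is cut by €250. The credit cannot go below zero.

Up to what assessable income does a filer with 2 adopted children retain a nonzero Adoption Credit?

Full credit = 2 × €17,500 = €35,000.
After 139 increments the reduction is 139 × €250 = €34,750, leaving €250; one more increment wipes it out. Increment 139 ends at excess 139 × €1,500 = €208,500, so the highest qualifying income is €299,100 + €208,500 = €507,600.

€507,600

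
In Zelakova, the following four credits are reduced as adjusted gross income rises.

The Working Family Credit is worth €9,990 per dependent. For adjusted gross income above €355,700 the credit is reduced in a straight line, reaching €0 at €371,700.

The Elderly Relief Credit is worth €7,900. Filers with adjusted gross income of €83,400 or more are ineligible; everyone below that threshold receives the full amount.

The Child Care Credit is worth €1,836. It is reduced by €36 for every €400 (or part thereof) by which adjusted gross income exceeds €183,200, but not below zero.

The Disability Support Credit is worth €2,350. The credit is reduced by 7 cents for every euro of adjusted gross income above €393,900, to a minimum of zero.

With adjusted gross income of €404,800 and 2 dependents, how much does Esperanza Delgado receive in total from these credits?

Working Family Credit: base = 2 × €9,990 = €19,980. €404,800 is at or above €371,700, so the credit is €0.
Elderly Relief Credit: €404,800 meets or exceeds the €83,400 cutoff, so the credit is €0.
Child Care Credit: income exceeds €183,200 by €221,600 → 554 increments × €36 = €19,944 ≥ base, so the credit is €0.
Disability Support Credit: 7% of the €10,900 excess over €393,900 is €763; credit = €2,350 − €763 = €1,587.
Total: €0 + €0 + €0 + €1,587 = €1,587.

€1,587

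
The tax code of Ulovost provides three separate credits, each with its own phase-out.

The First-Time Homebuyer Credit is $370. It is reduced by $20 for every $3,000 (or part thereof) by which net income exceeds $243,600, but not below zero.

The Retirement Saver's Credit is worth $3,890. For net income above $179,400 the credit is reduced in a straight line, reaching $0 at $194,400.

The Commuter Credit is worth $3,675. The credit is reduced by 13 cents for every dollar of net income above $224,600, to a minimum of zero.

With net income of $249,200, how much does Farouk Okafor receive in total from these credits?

First-Time Homebuyer Credit: income exceeds $243,600 by $5,600, which is 2 full-or-partial $3,000 increments; reduction = 2 × $20 = $40, leaving $330.
Retirement Saver's Credit: $249,200 is at or above $194,400, so the credit is $0.
Commuter Credit: 13% of the $24,600 excess over $224,600 is $3,198; credit = $3,675 − $3,198 = $477.
Total: $330 + $0 + $477 = $807.

$807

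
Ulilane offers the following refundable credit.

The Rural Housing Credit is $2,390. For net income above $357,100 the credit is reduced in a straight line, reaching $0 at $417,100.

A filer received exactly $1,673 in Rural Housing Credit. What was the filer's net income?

$1,673 is 1,673/2,390 of the full $2,390, so 717/2,390 of the $60,000 range has been used: income = $357,100 + $60,000 × 717/2,390 = $375,100.

$375,100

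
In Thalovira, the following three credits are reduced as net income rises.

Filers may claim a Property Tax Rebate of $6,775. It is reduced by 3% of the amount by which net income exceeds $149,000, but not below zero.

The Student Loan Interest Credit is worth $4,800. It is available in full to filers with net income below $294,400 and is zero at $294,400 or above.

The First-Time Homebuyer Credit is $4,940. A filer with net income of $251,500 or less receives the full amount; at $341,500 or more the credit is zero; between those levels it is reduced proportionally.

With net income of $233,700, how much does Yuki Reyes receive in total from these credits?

Property Tax Rebate: 3% of the $84,700 excess over $149,000 is $2,541; credit = $6,775 − $2,541 = $4,234.
Student Loan Interest Credit: $233,700 is below the $294,400 cutoff, so the full $4,800 applies.
First-Time Homebuyer Credit: $233,700 is at or below the $251,500 threshold, so the full $4,940 applies.
Total: $4,234 + $4,800 + $4,940 = $13,974.

$13,974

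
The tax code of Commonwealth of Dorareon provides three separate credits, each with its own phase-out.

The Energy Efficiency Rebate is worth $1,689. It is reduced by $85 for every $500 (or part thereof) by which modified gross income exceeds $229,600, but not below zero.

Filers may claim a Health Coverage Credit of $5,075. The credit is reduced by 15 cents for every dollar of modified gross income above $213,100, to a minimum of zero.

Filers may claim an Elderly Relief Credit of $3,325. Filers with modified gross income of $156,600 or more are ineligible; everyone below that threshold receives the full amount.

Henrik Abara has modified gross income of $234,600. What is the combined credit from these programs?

Energy Efficiency Rebate: income exceeds $229,600 by $5,000, which is 10 full-or-partial $500 increments; reduction = 10 × $85 = $850, leaving $839.
Health Coverage Credit: 15% of the $21,500 excess over $213,100 is $3,225; credit = $5,075 − $3,225 = $1,850.
Elderly Relief Credit: $234,600 meets or exceeds the $156,600 cutoff, so the credit is $0.
Total: $839 + $1,850 + $0 = $2,689.

$2,689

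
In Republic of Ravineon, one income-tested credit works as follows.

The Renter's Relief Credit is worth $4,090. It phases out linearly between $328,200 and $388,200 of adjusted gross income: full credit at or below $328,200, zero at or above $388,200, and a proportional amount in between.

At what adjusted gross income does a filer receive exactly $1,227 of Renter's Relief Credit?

$1,227 is 1,227/4,090 of the full $4,090, so 2,863/4,090 of the $60,000 range has been used: income = $328,200 + $60,000 × 2,863/4,090 = $370,200.

$370,200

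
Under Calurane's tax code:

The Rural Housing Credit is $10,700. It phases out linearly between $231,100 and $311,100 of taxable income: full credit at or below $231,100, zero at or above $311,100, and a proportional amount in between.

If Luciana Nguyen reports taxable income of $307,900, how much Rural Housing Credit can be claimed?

Rural Housing Credit: $307,900 is $76,800 into a $80,000 phase-out range, leaving 3,200/80,000 of the credit: $10,700 × 3,200/80,000 = $428.

$428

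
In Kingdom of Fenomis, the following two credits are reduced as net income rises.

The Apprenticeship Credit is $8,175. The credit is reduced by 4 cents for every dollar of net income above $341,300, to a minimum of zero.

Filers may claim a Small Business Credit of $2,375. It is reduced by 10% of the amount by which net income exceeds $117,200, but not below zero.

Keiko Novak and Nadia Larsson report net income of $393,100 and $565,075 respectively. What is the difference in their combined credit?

Keiko ($393,100): Apprenticeship Credit: 4% of the $51,800 excess over $341,300 is $2,072; credit = $8,175 − $2,072 = $6,103. Small Business Credit: 10% of the $275,900 excess over $117,200 is $27,590 ≥ base, so the credit is $0. total $6,103 + $0 = $6,103
Nadia ($565,075): Apprenticeship Credit: 4% of the $223,775 excess over $341,300 is $8,951 ≥ base, so the credit is $0. Small Business Credit: 10% of the $447,875 excess over $117,200 is $44,787.50 ≥ base, so the credit is $0. total $0 + $0 = $0
Difference: |$6,103 − $0| = $6,103.

$6,103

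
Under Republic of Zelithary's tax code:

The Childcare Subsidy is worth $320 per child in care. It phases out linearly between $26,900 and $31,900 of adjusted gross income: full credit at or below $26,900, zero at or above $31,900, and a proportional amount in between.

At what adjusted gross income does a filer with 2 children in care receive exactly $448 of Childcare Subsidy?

$28,400

Full credit = 2 × $320 = $640.
$448 is 448/640 of the full $640, so 192/640 of the $5,000 range has been used: income = $26,900 + $5,000 × 192/640 = $28,400.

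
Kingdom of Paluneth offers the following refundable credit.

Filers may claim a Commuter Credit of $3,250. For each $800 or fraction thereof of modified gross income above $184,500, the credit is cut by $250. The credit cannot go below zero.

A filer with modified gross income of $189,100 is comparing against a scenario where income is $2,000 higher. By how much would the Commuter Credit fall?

$750

At $189,100 — income exceeds $184,500 by $4,600, which is 6 full-or-partial $800 increments; reduction = 6 × $250 = $1,500, leaving $1,750.
At $191,100 — income exceeds $184,500 by $6,600, which is 9 full-or-partial $800 increments; reduction = 9 × $250 = $2,250, leaving $1,000.
Lost: $1,750 − $1,000 = $750.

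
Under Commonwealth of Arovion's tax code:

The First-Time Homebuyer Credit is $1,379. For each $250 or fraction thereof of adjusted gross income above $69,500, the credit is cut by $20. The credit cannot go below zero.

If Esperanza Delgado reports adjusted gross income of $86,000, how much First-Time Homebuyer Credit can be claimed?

First-Time Homebuyer Credit: income exceeds $69,500 by $16,500, which is 66 full-or-partial $250 increments; reduction = 66 × $20 = $1,320, leaving $59.

$59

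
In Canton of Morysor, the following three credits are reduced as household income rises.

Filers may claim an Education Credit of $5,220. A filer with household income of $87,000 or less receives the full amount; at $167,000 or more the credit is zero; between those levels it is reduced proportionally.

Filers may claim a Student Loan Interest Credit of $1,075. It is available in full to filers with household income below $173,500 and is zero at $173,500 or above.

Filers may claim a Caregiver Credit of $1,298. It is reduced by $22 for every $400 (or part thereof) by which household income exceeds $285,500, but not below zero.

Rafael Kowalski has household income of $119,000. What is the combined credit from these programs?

Education Credit: $119,000 is $32,000 into a $80,000 phase-out range, leaving 48,000/80,000 of the credit: $5,220 × 48,000/80,000 = $3,132.
Student Loan Interest Credit: $119,000 is below the $173,500 cutoff, so the full $1,075 applies.
Caregiver Credit: $119,000 is at or below the $285,500 threshold, so the full $1,298 applies.
Total: $3,132 + $1,075 + $1,298 = $5,505.

$5,505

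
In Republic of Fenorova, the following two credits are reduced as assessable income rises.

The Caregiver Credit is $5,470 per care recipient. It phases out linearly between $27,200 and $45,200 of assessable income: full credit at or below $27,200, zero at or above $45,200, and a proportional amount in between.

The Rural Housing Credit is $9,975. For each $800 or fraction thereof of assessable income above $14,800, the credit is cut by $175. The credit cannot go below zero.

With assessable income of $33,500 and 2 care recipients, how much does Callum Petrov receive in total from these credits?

$12,886

Caregiver Credit: base = 2 × $5,470 = $10,940. $33,500 is $6,300 into a $18,000 phase-out range, leaving 11,700/18,000 of the credit: $10,940 × 11,700/18,000 = $7,111.
Rural Housing Credit: income exceeds $14,800 by $18,700, which is 24 full-or-partial $800 increments; reduction = 24 × $175 = $4,200, leaving $5,775.
Total: $7,111 + $5,775 = $12,886.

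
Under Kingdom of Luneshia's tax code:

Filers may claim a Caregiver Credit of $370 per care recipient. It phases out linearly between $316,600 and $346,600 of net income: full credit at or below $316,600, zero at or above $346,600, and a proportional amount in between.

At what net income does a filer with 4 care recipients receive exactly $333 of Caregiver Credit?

$339,850

Full credit = 4 × $370 = $1,480.
$333 is 333/1,480 of the full $1,480, so 1,147/1,480 of the $30,000 range has been used: income = $316,600 + $30,000 × 1,147/1,480 = $339,850.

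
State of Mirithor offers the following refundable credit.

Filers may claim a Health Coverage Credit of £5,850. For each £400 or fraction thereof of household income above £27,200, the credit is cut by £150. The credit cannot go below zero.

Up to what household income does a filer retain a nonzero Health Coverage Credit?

After 38 increments the reduction is 38 × £150 = £5,700, leaving £150; one more increment wipes it out. Increment 38 ends at excess 38 × £400 = £15,200, so the highest qualifying income is £27,200 + £15,200 = £42,400.

£42,400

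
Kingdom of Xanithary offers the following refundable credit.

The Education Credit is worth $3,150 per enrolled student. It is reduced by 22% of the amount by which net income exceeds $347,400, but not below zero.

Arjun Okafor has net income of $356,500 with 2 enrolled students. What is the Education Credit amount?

Education Credit: base = 2 × $3,150 = $6,300. 22% of the $9,100 excess over $347,400 is $2,002; credit = $6,300 − $2,002 = $4,298.

$4,298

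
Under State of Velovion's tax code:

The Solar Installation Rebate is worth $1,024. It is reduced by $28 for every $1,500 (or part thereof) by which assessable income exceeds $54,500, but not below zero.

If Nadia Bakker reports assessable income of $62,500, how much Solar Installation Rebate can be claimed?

Solar Installation Rebate: income exceeds $54,500 by $8,000, which is 6 full-or-partial $1,500 increments; reduction = 6 × $28 = $168, leaving $856.

$856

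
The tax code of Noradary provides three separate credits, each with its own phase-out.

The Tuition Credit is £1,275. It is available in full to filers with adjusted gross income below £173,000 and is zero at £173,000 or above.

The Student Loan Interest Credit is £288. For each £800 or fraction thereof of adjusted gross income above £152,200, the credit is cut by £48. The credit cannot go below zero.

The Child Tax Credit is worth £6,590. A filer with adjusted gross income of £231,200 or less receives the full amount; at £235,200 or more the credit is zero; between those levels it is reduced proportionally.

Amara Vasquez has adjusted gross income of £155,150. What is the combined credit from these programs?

Tuition Credit: £155,150 is below the £173,000 cutoff, so the full £1,275 applies.
Student Loan Interest Credit: income exceeds £152,200 by £2,950, which is 4 full-or-partial £800 increments; reduction = 4 × £48 = £192, leaving £96.
Child Tax Credit: £155,150 is at or below the £231,200 threshold, so the full £6,590 applies.
Total: £1,275 + £96 + £6,590 = £7,961.

£7,961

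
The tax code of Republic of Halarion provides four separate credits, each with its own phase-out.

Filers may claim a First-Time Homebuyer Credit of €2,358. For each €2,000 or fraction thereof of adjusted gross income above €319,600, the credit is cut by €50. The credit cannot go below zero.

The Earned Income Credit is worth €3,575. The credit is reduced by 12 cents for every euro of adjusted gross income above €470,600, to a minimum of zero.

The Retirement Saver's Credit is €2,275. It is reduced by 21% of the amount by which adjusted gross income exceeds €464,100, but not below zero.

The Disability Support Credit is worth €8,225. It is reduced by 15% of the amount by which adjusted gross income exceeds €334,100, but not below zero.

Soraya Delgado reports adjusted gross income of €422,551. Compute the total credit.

First-Time Homebuyer Credit: income exceeds €319,600 by €102,951 → 52 increments × €50 = €2,600 ≥ base, so the credit is €0.
Earned Income Credit: €422,551 is at or below the €470,600 threshold, so the full €3,575 applies.
Retirement Saver's Credit: €422,551 is at or below the €464,100 threshold, so the full €2,275 applies.
Disability Support Credit: 15% of the €88,451 excess over €334,100 is €13,267.65 ≥ base, so the credit is €0.
Total: €0 + €3,575 + €2,275 + €0 = €5,850.

€5,850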